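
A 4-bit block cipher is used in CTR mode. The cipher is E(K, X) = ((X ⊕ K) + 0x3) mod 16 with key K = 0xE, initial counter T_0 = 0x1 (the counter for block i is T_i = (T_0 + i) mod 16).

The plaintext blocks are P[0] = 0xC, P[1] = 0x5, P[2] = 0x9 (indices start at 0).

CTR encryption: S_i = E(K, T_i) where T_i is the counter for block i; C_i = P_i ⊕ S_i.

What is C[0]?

C[0]: T = 0x1, S = E(K, T) = 0x2; 0xC ⊕ 0x2 = 0xE.

C[0] = 0xE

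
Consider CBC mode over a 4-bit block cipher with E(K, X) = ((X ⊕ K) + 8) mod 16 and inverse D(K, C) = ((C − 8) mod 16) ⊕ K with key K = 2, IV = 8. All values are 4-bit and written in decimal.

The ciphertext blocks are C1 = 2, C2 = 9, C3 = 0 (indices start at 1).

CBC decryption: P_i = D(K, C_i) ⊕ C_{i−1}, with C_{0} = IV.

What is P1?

P1 = 0

P1: D(K, 2) = 8; 8 ⊕ 8 = 0.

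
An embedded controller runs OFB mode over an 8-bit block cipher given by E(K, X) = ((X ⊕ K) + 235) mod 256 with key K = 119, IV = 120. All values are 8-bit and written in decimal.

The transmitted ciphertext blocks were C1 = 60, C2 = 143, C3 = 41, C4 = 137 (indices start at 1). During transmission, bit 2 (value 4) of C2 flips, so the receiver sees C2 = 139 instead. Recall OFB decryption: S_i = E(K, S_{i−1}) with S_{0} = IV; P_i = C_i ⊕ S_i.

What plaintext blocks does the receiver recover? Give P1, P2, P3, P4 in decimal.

Only C2 changed, to 139. In OFB, a change in C_i flips the same bit in P_i only; the keystream is unaffected. Decrypting the received ciphertext:
P1: S = E(K, 120) = 250; 60 ⊕ 250 = 198.
P2: S = E(K, 250) = 120; 139 ⊕ 120 = 243.
P3: S = E(K, 120) = 250; 41 ⊕ 250 = 211.
P4: S = E(K, 250) = 120; 137 ⊕ 120 = 241.
Blocks that differ from the original plaintext: P2.

P1 = 198, P2 = 243, P3 = 211, P4 = 241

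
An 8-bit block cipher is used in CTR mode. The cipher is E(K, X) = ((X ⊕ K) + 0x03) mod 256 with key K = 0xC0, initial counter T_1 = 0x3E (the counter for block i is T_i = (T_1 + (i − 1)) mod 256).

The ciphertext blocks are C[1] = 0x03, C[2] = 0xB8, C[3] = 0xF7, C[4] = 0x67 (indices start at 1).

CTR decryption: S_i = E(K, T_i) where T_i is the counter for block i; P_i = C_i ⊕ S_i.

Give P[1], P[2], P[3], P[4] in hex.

P[1] = 0x02, P[2] = 0xBA, P[3] = 0x74, P[4] = 0xE3

P[1]: T = 0x3E, S = E(K, T) = 0x01; 0x03 ⊕ 0x01 = 0x02.
P[2]: T = 0x3F, S = E(K, T) = 0x02; 0xB8 ⊕ 0x02 = 0xBA.
P[3]: T = 0x40, S = E(K, T) = 0x83; 0xF7 ⊕ 0x83 = 0x74.
P[4]: T = 0x41, S = E(K, T) = 0x84; 0x67 ⊕ 0x84 = 0xE3.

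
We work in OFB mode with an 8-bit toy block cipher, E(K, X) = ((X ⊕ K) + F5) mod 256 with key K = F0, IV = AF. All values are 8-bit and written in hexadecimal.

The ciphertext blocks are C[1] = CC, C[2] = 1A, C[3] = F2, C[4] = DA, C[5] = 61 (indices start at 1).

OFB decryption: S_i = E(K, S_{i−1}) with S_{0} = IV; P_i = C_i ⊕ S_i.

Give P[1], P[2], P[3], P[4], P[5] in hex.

P[1] = 98, P[2] = 83, P[3] = AC, P[4] = 79, P[5] = 29

P[1]: S = E(K, AF) = 54; CC ⊕ 54 = 98.
P[2]: S = E(K, 54) = 99; 1A ⊕ 99 = 83.
P[3]: S = E(K, 99) = 5E; F2 ⊕ 5E = AC.
P[4]: S = E(K, 5E) = A3; DA ⊕ A3 = 79.
P[5]: S = E(K, A3) = 48; 61 ⊕ 48 = 29.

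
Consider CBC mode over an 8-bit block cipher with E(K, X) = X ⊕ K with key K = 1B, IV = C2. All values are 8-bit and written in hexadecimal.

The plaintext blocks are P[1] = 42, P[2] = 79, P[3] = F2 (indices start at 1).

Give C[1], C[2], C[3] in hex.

CBC encryption: C_i = E(K, P_i ⊕ C_{i−1}), with C_{0} = IV.
C[1]: P[1] ⊕ C2 = 80; E(K, 80) = 9B.
C[2]: P[2] ⊕ 9B = E2; E(K, E2) = F9.
C[3]: P[3] ⊕ F9 = 0B; E(K, 0B) = 10.

C[1] = 9B, C[2] = F9, C[3] = 10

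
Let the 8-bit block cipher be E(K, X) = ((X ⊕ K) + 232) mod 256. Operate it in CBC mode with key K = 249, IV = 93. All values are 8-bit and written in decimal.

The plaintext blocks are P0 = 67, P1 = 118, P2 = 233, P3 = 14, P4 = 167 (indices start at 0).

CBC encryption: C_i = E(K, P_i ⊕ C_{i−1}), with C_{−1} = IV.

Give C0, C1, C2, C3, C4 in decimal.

C0 = 207, C1 = 40, C2 = 32, C3 = 191, C4 = 201

C0: P0 ⊕ 93 = 30; E(K, 30) = 207.
C1: P1 ⊕ 207 = 185; E(K, 185) = 40.
C2: P2 ⊕ 40 = 193; E(K, 193) = 32.
C3: P3 ⊕ 32 = 46; E(K, 46) = 191.
C4: P4 ⊕ 191 = 24; E(K, 24) = 201.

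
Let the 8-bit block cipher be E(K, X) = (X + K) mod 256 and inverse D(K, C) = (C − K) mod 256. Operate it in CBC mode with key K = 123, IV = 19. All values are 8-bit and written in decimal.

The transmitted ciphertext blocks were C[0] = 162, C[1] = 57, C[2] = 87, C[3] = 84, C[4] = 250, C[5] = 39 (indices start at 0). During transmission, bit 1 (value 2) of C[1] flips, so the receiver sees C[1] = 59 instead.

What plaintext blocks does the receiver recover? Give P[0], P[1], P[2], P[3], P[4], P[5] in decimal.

CBC decryption: P_i = D(K, C_i) ⊕ C_{i−1}, with C_{−1} = IV.
Only C[1] changed, to 59. In CBC, a change in C_i garbles P_i and flips the same bit in P_{i+1}. Decrypting the received ciphertext:
P[0]: D(K, 162) = 39; 39 ⊕ 19 = 52.
P[1]: D(K, 59) = 192; 192 ⊕ 162 = 98.
P[2]: D(K, 87) = 220; 220 ⊕ 59 = 231.
P[3]: D(K, 84) = 217; 217 ⊕ 87 = 142.
P[4]: D(K, 250) = 127; 127 ⊕ 84 = 43.
P[5]: D(K, 39) = 172; 172 ⊕ 250 = 86.
Blocks that differ from the original plaintext: P[1], P[2].

P[0] = 52, P[1] = 98, P[2] = 231, P[3] = 142, P[4] = 43, P[5] = 86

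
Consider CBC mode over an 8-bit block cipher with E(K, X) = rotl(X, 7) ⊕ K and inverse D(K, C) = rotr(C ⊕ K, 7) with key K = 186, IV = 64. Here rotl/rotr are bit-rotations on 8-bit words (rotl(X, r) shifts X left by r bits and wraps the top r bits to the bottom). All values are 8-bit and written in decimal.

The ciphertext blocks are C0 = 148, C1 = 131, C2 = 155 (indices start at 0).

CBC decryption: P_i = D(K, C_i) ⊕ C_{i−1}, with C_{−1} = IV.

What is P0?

P0: D(K, 148) = 92; 92 ⊕ 64 = 28.

P0 = 28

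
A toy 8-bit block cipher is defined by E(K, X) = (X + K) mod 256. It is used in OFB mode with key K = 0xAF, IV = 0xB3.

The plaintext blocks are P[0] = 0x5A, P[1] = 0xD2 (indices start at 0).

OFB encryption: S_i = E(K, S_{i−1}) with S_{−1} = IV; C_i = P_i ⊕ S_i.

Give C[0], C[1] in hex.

C[0] = 0x38, C[1] = 0xC3

C[0]: S = E(K, 0xB3) = 0x62; 0x5A ⊕ 0x62 = 0x38.
C[1]: S = E(K, 0x62) = 0x11; 0xD2 ⊕ 0x11 = 0xC3.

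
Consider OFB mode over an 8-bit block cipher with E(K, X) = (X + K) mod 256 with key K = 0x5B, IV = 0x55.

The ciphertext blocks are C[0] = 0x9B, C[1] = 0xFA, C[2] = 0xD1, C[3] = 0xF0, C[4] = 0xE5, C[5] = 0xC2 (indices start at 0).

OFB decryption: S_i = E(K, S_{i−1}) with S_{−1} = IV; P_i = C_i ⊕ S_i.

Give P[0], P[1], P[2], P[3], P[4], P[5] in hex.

P[0] = 0x2B, P[1] = 0xF1, P[2] = 0xB7, P[3] = 0x31, P[4] = 0xF9, P[5] = 0xB5

P[0]: S = E(K, 0x55) = 0xB0; 0x9B ⊕ 0xB0 = 0x2B.
P[1]: S = E(K, 0xB0) = 0x0B; 0xFA ⊕ 0x0B = 0xF1.
P[2]: S = E(K, 0x0B) = 0x66; 0xD1 ⊕ 0x66 = 0xB7.
P[3]: S = E(K, 0x66) = 0xC1; 0xF0 ⊕ 0xC1 = 0x31.
P[4]: S = E(K, 0xC1) = 0x1C; 0xE5 ⊕ 0x1C = 0xF9.
P[5]: S = E(K, 0x1C) = 0x77; 0xC2 ⊕ 0x77 = 0xB5.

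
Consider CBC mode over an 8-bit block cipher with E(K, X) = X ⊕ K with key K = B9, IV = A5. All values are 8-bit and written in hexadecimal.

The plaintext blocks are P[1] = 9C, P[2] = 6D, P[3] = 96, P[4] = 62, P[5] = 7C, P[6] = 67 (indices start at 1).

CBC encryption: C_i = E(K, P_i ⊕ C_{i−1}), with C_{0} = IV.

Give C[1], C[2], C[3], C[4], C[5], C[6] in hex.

C[1]: P[1] ⊕ A5 = 39; E(K, 39) = 80.
C[2]: P[2] ⊕ 80 = ED; E(K, ED) = 54.
C[3]: P[3] ⊕ 54 = C2; E(K, C2) = 7B.
C[4]: P[4] ⊕ 7B = 19; E(K, 19) = A0.
C[5]: P[5] ⊕ A0 = DC; E(K, DC) = 65.
C[6]: P[6] ⊕ 65 = 02; E(K, 02) = BB.

C[1] = 80, C[2] = 54, C[3] = 7B, C[4] = A0, C[5] = 65, C[6] = BB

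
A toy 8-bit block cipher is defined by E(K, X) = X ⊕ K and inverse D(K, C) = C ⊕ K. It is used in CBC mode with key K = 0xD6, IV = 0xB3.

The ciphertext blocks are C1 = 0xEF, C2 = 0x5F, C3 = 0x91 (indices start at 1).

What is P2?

CBC decryption: P_i = D(K, C_i) ⊕ C_{i−1}, with C_{0} = IV.
P2: D(K, 0x5F) = 0x89; 0x89 ⊕ 0xEF = 0x66.

P2 = 0x66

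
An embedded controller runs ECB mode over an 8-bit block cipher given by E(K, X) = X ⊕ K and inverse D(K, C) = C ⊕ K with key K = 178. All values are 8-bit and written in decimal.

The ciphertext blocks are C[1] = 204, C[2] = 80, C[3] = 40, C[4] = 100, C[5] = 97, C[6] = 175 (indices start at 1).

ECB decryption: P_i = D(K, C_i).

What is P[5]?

P[5] = 211

P[5]: D(K, 97) = 211.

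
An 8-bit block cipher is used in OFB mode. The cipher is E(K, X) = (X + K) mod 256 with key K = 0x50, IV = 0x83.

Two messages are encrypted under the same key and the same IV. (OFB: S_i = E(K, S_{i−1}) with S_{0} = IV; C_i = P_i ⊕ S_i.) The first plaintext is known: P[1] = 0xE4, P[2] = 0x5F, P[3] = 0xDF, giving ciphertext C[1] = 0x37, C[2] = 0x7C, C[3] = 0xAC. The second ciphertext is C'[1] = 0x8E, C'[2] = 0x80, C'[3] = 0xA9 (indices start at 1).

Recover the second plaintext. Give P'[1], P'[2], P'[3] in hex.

In OFB with a reused IV, both messages share the same keystream S_i, so C_i ⊕ C'_i = P_i ⊕ P'_i and thus P'_i = P_i ⊕ C_i ⊕ C'_i.
P'[1]: 0xE4 ⊕ 0x37 ⊕ 0x8E = 0x5D.
P'[2]: 0x5F ⊕ 0x7C ⊕ 0x80 = 0xA3.
P'[3]: 0xDF ⊕ 0xAC ⊕ 0xA9 = 0xDA.

P'[1] = 0x5D, P'[2] = 0xA3, P'[3] = 0xDA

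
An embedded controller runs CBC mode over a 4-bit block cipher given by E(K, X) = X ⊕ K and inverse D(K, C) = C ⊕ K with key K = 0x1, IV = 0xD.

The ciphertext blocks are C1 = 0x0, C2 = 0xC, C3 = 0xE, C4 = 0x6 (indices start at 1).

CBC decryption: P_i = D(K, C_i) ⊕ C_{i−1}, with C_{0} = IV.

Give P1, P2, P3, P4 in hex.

P1: D(K, 0x0) = 0x1; 0x1 ⊕ 0xD = 0xC.
P2: D(K, 0xC) = 0xD; 0xD ⊕ 0x0 = 0xD.
P3: D(K, 0xE) = 0xF; 0xF ⊕ 0xC = 0x3.
P4: D(K, 0x6) = 0x7; 0x7 ⊕ 0xE = 0x9.

P1 = 0xC, P2 = 0xD, P3 = 0x3, P4 = 0x9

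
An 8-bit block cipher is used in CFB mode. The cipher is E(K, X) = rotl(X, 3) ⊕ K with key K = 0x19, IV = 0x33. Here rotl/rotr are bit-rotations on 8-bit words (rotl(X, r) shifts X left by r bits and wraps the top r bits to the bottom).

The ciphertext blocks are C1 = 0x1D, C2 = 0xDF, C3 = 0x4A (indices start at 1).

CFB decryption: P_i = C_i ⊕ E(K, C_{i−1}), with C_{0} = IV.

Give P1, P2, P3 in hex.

P1: E(K, 0x33) = 0x80; 0x1D ⊕ 0x80 = 0x9D.
P2: E(K, 0x1D) = 0xF1; 0xDF ⊕ 0xF1 = 0x2E.
P3: E(K, 0xDF) = 0xE7; 0x4A ⊕ 0xE7 = 0xAD.

P1 = 0x9D, P2 = 0x2E, P3 = 0xAD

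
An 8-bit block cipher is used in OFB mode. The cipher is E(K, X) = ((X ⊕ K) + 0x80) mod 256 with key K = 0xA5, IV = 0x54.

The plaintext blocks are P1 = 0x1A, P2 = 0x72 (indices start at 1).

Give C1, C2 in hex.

C1 = 0x6B, C2 = 0x26

OFB encryption: S_i = E(K, S_{i−1}) with S_{0} = IV; C_i = P_i ⊕ S_i.
C1: S = E(K, 0x54) = 0x71; 0x1A ⊕ 0x71 = 0x6B.
C2: S = E(K, 0x71) = 0x54; 0x72 ⊕ 0x54 = 0x26.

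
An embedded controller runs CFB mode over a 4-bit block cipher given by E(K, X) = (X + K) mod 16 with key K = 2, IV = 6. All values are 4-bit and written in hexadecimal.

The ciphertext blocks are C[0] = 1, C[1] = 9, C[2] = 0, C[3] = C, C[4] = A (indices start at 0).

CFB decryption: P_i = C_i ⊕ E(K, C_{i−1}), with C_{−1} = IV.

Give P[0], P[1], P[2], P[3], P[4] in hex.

P[0]: E(K, 6) = 8; 1 ⊕ 8 = 9.
P[1]: E(K, 1) = 3; 9 ⊕ 3 = A.
P[2]: E(K, 9) = B; 0 ⊕ B = B.
P[3]: E(K, 0) = 2; C ⊕ 2 = E.
P[4]: E(K, C) = E; A ⊕ E = 4.

P[0] = 9, P[1] = A, P[2] = B, P[3] = E, P[4] = 4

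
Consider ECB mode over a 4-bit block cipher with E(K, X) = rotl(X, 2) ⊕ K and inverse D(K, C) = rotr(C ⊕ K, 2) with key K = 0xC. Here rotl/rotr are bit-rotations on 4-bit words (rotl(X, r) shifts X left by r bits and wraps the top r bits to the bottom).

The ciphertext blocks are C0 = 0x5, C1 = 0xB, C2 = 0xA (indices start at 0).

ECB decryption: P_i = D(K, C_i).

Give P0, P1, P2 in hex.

P0: D(K, 0x5) = 0x6.
P1: D(K, 0xB) = 0xD.
P2: D(K, 0xA) = 0x9.

P0 = 0x6, P1 = 0xD, P2 = 0x9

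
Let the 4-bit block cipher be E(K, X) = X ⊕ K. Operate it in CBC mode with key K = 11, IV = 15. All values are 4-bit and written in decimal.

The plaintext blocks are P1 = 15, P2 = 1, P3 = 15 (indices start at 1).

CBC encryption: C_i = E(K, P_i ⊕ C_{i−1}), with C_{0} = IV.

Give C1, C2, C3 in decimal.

C1: P1 ⊕ 15 = 0; E(K, 0) = 11.
C2: P2 ⊕ 11 = 10; E(K, 10) = 1.
C3: P3 ⊕ 1 = 14; E(K, 14) = 5.

C1 = 11, C2 = 1, C3 = 5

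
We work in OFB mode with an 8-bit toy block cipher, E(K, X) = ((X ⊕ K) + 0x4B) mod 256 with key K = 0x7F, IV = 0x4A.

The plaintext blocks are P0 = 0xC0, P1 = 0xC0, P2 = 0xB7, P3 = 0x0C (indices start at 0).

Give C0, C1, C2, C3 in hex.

C0 = 0x40, C1 = 0x8A, C2 = 0x37, C3 = 0x46

OFB encryption: S_i = E(K, S_{i−1}) with S_{−1} = IV; C_i = P_i ⊕ S_i.
C0: S = E(K, 0x4A) = 0x80; 0xC0 ⊕ 0x80 = 0x40.
C1: S = E(K, 0x80) = 0x4A; 0xC0 ⊕ 0x4A = 0x8A.
C2: S = E(K, 0x4A) = 0x80; 0xB7 ⊕ 0x80 = 0x37.
C3: S = E(K, 0x80) = 0x4A; 0x0C ⊕ 0x4A = 0x46.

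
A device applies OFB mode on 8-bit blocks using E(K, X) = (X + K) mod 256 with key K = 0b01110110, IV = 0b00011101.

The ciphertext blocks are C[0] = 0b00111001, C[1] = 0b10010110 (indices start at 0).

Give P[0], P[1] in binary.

OFB decryption: S_i = E(K, S_{i−1}) with S_{−1} = IV; P_i = C_i ⊕ S_i.
P[0]: S = E(K, 0b00011101) = 0b10010011; 0b00111001 ⊕ 0b10010011 = 0b10101010.
P[1]: S = E(K, 0b10010011) = 0b00001001; 0b10010110 ⊕ 0b00001001 = 0b10011111.

P[0] = 0b10101010, P[1] = 0b10011111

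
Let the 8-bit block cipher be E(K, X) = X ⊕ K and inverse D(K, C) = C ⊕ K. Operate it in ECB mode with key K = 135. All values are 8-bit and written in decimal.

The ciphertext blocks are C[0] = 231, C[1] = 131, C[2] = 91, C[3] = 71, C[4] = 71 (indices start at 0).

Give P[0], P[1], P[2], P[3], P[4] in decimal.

P[0] = 96, P[1] = 4, P[2] = 220, P[3] = 192, P[4] = 192

ECB decryption: P_i = D(K, C_i).
P[0]: D(K, 231) = 96.
P[1]: D(K, 131) = 4.
P[2]: D(K, 91) = 220.
P[3]: D(K, 71) = 192.
P[4]: D(K, 71) = 192.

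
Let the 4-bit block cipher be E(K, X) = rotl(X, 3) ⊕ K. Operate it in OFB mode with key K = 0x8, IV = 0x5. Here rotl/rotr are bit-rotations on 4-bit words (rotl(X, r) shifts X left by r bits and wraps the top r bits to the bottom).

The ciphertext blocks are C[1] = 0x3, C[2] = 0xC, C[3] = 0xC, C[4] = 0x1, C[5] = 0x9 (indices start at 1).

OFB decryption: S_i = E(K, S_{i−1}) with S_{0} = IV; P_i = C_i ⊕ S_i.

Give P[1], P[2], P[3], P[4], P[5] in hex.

P[1] = 0x1, P[2] = 0x5, P[3] = 0x8, P[4] = 0xB, P[5] = 0x4

P[1]: S = E(K, 0x5) = 0x2; 0x3 ⊕ 0x2 = 0x1.
P[2]: S = E(K, 0x2) = 0x9; 0xC ⊕ 0x9 = 0x5.
P[3]: S = E(K, 0x9) = 0x4; 0xC ⊕ 0x4 = 0x8.
P[4]: S = E(K, 0x4) = 0xA; 0x1 ⊕ 0xA = 0xB.
P[5]: S = E(K, 0xA) = 0xD; 0x9 ⊕ 0xD = 0x4.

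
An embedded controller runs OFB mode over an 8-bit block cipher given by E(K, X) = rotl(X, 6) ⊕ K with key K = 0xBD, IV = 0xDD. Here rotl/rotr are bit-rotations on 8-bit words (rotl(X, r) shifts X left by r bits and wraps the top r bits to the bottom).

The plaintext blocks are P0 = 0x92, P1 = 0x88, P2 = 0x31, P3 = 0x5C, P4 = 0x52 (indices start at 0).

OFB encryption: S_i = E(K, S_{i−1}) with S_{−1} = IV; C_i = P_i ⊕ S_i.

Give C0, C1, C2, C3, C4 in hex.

C0: S = E(K, 0xDD) = 0xCA; 0x92 ⊕ 0xCA = 0x58.
C1: S = E(K, 0xCA) = 0x0F; 0x88 ⊕ 0x0F = 0x87.
C2: S = E(K, 0x0F) = 0x7E; 0x31 ⊕ 0x7E = 0x4F.
C3: S = E(K, 0x7E) = 0x22; 0x5C ⊕ 0x22 = 0x7E.
C4: S = E(K, 0x22) = 0x35; 0x52 ⊕ 0x35 = 0x67.

C0 = 0x58, C1 = 0x87, C2 = 0x4F, C3 = 0x7E, C4 = 0x67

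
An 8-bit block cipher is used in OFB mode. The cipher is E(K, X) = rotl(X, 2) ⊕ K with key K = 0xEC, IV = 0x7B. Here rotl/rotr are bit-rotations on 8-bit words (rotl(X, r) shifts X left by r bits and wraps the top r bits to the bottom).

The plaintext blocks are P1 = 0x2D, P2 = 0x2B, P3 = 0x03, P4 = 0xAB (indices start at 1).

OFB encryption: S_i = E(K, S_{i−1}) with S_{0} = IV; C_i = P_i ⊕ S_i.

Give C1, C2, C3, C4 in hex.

C1 = 0x2C, C2 = 0xC3, C3 = 0x4C, C4 = 0x7A

C1: S = E(K, 0x7B) = 0x01; 0x2D ⊕ 0x01 = 0x2C.
C2: S = E(K, 0x01) = 0xE8; 0x2B ⊕ 0xE8 = 0xC3.
C3: S = E(K, 0xE8) = 0x4F; 0x03 ⊕ 0x4F = 0x4C.
C4: S = E(K, 0x4F) = 0xD1; 0xAB ⊕ 0xD1 = 0x7A.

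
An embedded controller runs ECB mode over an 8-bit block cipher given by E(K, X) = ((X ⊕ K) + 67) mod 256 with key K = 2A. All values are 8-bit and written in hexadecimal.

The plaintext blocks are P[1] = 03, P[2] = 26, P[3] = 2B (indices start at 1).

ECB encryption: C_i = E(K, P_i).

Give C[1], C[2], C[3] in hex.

C[1] = 90, C[2] = 73, C[3] = 68

C[1]: E(K, 03) = 90.
C[2]: E(K, 26) = 73.
C[3]: E(K, 2B) = 68.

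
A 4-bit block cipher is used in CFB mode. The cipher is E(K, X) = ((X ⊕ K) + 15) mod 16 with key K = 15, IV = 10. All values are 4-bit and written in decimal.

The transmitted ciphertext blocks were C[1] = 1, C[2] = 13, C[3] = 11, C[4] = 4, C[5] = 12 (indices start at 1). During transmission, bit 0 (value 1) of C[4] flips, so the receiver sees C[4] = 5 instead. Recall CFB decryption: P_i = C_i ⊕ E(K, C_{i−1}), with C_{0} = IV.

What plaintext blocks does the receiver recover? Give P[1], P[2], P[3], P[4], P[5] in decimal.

Only C[4] changed, to 5. In CFB, a change in C_i flips the same bit in P_i and garbles P_{i+1}. Decrypting the received ciphertext:
P[1]: E(K, 10) = 4; 1 ⊕ 4 = 5.
P[2]: E(K, 1) = 13; 13 ⊕ 13 = 0.
P[3]: E(K, 13) = 1; 11 ⊕ 1 = 10.
P[4]: E(K, 11) = 3; 5 ⊕ 3 = 6.
P[5]: E(K, 5) = 9; 12 ⊕ 9 = 5.
Blocks that differ from the original plaintext: P[4], P[5].

P[1] = 5, P[2] = 0, P[3] = 10, P[4] = 6, P[5] = 5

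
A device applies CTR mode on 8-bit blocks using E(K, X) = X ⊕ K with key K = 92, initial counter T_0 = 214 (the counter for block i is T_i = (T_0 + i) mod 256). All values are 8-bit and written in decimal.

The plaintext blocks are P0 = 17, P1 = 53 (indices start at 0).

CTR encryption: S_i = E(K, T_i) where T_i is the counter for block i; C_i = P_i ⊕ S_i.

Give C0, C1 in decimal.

C0: T = 214, S = E(K, T) = 138; 17 ⊕ 138 = 155.
C1: T = 215, S = E(K, T) = 139; 53 ⊕ 139 = 190.

C0 = 155, C1 = 190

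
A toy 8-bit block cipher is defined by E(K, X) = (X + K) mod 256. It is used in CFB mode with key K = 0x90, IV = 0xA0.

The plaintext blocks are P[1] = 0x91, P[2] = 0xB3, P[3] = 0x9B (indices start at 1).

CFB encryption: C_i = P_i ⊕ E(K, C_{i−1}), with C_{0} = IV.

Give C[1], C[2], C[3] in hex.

C[1]: E(K, 0xA0) = 0x30; 0x91 ⊕ 0x30 = 0xA1.
C[2]: E(K, 0xA1) = 0x31; 0xB3 ⊕ 0x31 = 0x82.
C[3]: E(K, 0x82) = 0x12; 0x9B ⊕ 0x12 = 0x89.

C[1] = 0xA1, C[2] = 0x82, C[3] = 0x89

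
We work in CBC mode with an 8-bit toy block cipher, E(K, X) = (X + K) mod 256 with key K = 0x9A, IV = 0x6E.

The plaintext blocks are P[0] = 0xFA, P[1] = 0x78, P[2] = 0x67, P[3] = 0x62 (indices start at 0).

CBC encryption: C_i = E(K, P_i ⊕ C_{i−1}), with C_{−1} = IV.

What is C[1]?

C[0]: P[0] ⊕ 0x6E = 0x94; E(K, 0x94) = 0x2E.
C[1]: P[1] ⊕ 0x2E = 0x56; E(K, 0x56) = 0xF0.

C[1] = 0xF0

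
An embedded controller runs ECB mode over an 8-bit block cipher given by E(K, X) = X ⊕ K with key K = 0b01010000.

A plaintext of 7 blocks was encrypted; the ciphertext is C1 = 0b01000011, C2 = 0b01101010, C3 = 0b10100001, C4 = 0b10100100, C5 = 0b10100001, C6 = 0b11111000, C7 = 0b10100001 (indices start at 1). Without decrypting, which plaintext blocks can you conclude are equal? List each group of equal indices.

P3 = P5 = P7

ECB encrypts each block independently with the same key, so equal ciphertext blocks imply equal plaintext blocks.
C3 = C5 = C7 = 0b10100001, so P3 = P5 = P7.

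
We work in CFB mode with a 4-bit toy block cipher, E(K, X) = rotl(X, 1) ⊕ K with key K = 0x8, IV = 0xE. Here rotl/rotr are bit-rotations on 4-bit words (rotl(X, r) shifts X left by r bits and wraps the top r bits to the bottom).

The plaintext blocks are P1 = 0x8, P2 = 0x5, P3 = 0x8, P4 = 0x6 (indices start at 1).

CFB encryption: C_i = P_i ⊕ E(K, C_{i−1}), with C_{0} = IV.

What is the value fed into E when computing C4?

0xC

C1: E(K, 0xE) = 0x5; 0x8 ⊕ 0x5 = 0xD.
C2: E(K, 0xD) = 0x3; 0x5 ⊕ 0x3 = 0x6.
C3: E(K, 0x6) = 0x4; 0x8 ⊕ 0x4 = 0xC.
C4: E(K, 0xC) = 0x1; 0x6 ⊕ 0x1 = 0x7.
So the input to E for block 4 is 0xC.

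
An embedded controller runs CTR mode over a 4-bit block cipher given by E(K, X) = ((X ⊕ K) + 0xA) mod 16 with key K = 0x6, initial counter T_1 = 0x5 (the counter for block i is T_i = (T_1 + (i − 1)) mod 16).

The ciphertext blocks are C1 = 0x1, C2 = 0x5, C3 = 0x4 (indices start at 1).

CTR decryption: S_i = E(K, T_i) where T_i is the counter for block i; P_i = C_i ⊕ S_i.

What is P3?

P3 = 0xF

P3: T = 0x7, S = E(K, T) = 0xB; 0x4 ⊕ 0xB = 0xF.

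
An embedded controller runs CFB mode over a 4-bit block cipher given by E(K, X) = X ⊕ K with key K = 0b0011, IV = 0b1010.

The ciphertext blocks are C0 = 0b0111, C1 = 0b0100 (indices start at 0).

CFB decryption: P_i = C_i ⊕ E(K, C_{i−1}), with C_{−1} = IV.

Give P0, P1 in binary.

P0 = 0b1110, P1 = 0b0000

P0: E(K, 0b1010) = 0b1001; 0b0111 ⊕ 0b1001 = 0b1110.
P1: E(K, 0b0111) = 0b0100; 0b0100 ⊕ 0b0100 = 0b0000.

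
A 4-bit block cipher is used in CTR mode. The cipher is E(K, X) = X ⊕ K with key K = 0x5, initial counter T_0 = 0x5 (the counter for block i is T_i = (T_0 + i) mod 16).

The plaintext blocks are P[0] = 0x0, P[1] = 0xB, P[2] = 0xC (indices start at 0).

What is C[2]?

CTR encryption: S_i = E(K, T_i) where T_i is the counter for block i; C_i = P_i ⊕ S_i.
C[0]: T = 0x5, S = E(K, T) = 0x0; 0x0 ⊕ 0x0 = 0x0.
C[1]: T = 0x6, S = E(K, T) = 0x3; 0xB ⊕ 0x3 = 0x8.
C[2]: T = 0x7, S = E(K, T) = 0x2; 0xC ⊕ 0x2 = 0xE.

C[2] = 0xE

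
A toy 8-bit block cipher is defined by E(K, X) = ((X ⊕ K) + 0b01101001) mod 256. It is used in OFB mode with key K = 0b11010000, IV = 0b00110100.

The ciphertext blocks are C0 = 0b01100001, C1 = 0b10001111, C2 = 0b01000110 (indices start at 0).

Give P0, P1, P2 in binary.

OFB decryption: S_i = E(K, S_{i−1}) with S_{−1} = IV; P_i = C_i ⊕ S_i.
P0: S = E(K, 0b00110100) = 0b01001101; 0b01100001 ⊕ 0b01001101 = 0b00101100.
P1: S = E(K, 0b01001101) = 0b00000110; 0b10001111 ⊕ 0b00000110 = 0b10001001.
P2: S = E(K, 0b00000110) = 0b00111111; 0b01000110 ⊕ 0b00111111 = 0b01111001.

P0 = 0b00101100, P1 = 0b10001001, P2 = 0b01111001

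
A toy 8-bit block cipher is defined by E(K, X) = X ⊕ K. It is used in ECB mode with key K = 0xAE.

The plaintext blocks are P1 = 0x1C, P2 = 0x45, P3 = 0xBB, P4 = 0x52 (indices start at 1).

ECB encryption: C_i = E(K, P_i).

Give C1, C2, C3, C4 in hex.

C1 = 0xB2, C2 = 0xEB, C3 = 0x15, C4 = 0xFC

C1: E(K, 0x1C) = 0xB2.
C2: E(K, 0x45) = 0xEB.
C3: E(K, 0xBB) = 0x15.
C4: E(K, 0x52) = 0xFC.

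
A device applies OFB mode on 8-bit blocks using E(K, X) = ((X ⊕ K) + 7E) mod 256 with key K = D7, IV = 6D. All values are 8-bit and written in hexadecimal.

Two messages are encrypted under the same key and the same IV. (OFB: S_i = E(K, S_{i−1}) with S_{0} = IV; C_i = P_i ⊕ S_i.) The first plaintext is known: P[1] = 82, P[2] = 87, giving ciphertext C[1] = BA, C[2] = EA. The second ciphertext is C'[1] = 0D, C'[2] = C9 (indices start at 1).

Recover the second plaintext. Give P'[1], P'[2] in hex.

P'[1] = 35, P'[2] = A4

In OFB with a reused IV, both messages share the same keystream S_i, so C_i ⊕ C'_i = P_i ⊕ P'_i and thus P'_i = P_i ⊕ C_i ⊕ C'_i.
P'[1]: 82 ⊕ BA ⊕ 0D = 35.
P'[2]: 87 ⊕ EA ⊕ C9 = A4.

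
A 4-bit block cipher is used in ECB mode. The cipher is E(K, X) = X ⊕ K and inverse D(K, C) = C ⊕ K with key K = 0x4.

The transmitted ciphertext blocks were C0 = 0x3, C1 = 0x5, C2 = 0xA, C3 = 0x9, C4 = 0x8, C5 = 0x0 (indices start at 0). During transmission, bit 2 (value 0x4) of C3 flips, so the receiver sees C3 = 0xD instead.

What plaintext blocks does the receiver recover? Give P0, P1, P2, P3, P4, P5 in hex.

ECB decryption: P_i = D(K, C_i).
Only C3 changed, to 0xD. In ECB, a change in C_i affects only P_i. Decrypting the received ciphertext:
P0: D(K, 0x3) = 0x7.
P1: D(K, 0x5) = 0x1.
P2: D(K, 0xA) = 0xE.
P3: D(K, 0xD) = 0x9.
P4: D(K, 0x8) = 0xC.
P5: D(K, 0x0) = 0x4.
Blocks that differ from the original plaintext: P3.

P0 = 0x7, P1 = 0x1, P2 = 0xE, P3 = 0x9, P4 = 0xC, P5 = 0x4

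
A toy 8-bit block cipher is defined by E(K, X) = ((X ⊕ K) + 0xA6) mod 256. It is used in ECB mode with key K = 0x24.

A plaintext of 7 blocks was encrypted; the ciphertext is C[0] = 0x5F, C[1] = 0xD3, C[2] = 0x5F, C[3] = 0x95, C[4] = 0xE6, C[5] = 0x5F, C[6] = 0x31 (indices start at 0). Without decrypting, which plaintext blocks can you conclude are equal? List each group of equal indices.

P[0] = P[2] = P[5]

ECB encrypts each block independently with the same key, so equal ciphertext blocks imply equal plaintext blocks.
C[0] = C[2] = C[5] = 0x5F, so P[0] = P[2] = P[5].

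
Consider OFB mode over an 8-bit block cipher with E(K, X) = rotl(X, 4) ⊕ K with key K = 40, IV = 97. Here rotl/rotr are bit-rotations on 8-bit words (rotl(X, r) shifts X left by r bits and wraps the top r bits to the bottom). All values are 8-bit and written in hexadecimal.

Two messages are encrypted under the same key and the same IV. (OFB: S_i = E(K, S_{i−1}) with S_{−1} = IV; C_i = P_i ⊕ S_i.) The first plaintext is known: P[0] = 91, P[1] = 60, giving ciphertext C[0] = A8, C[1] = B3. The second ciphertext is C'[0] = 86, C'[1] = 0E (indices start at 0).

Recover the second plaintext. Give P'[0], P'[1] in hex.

P'[0] = BF, P'[1] = DD

In OFB with a reused IV, both messages share the same keystream S_i, so C_i ⊕ C'_i = P_i ⊕ P'_i and thus P'_i = P_i ⊕ C_i ⊕ C'_i.
P'[0]: 91 ⊕ A8 ⊕ 86 = BF.
P'[1]: 60 ⊕ B3 ⊕ 0E = DD.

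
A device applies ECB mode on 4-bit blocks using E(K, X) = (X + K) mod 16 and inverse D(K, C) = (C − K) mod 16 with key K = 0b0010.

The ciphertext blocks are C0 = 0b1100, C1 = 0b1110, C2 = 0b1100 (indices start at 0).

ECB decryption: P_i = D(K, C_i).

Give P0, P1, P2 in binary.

P0 = 0b1010, P1 = 0b1100, P2 = 0b1010

P0: D(K, 0b1100) = 0b1010.
P1: D(K, 0b1110) = 0b1100.
P2: D(K, 0b1100) = 0b1010.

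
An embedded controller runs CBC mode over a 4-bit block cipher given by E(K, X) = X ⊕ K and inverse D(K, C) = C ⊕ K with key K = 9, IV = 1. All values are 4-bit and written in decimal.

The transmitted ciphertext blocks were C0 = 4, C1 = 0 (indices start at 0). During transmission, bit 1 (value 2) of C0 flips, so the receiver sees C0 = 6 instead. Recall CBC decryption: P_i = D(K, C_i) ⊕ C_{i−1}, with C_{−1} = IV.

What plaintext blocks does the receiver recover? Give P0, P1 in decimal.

P0 = 14, P1 = 15

Only C0 changed, to 6. In CBC, a change in C_i garbles P_i and flips the same bit in P_{i+1}. Decrypting the received ciphertext:
P0: D(K, 6) = 15; 15 ⊕ 1 = 14.
P1: D(K, 0) = 9; 9 ⊕ 6 = 15.
Blocks that differ from the original plaintext: P0, P1.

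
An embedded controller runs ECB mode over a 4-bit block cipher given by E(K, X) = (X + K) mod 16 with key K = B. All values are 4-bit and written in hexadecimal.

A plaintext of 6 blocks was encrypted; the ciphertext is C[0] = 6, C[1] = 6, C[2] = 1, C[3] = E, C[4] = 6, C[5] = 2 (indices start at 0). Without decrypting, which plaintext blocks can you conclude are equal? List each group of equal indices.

ECB encrypts each block independently with the same key, so equal ciphertext blocks imply equal plaintext blocks.
C[0] = C[1] = C[4] = 6, so P[0] = P[1] = P[4].

P[0] = P[1] = P[4]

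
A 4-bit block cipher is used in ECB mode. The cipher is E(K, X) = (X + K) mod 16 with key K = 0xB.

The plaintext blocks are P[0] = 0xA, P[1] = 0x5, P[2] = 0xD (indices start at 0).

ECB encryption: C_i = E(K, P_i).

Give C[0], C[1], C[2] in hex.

C[0]: E(K, 0xA) = 0x5.
C[1]: E(K, 0x5) = 0x0.
C[2]: E(K, 0xD) = 0x8.

C[0] = 0x5, C[1] = 0x0, C[2] = 0x8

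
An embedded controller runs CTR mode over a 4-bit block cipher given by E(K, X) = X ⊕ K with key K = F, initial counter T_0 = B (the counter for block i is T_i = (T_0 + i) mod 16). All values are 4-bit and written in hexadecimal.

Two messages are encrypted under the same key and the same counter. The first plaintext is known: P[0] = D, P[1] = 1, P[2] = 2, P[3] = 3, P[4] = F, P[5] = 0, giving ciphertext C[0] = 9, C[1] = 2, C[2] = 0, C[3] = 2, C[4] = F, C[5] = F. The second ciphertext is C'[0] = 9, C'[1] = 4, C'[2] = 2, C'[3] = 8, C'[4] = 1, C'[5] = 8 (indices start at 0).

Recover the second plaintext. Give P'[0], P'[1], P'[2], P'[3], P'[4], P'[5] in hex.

In CTR with a reused counter, both messages share the same keystream S_i, so C_i ⊕ C'_i = P_i ⊕ P'_i and thus P'_i = P_i ⊕ C_i ⊕ C'_i.
P'[0]: D ⊕ 9 ⊕ 9 = D.
P'[1]: 1 ⊕ 2 ⊕ 4 = 7.
P'[2]: 2 ⊕ 0 ⊕ 2 = 0.
P'[3]: 3 ⊕ 2 ⊕ 8 = 9.
P'[4]: F ⊕ F ⊕ 1 = 1.
P'[5]: 0 ⊕ F ⊕ 8 = 7.

P'[0] = D, P'[1] = 7, P'[2] = 0, P'[3] = 9, P'[4] = 1, P'[5] = 7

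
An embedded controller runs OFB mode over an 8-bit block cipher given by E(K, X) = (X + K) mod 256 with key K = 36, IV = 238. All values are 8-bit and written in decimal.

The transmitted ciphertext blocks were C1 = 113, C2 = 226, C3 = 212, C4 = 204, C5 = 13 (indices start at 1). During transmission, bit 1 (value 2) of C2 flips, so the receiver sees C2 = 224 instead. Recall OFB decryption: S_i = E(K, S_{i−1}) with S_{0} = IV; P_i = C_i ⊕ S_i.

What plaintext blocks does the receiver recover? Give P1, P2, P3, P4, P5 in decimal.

Only C2 changed, to 224. In OFB, a change in C_i flips the same bit in P_i only; the keystream is unaffected. Decrypting the received ciphertext:
P1: S = E(K, 238) = 18; 113 ⊕ 18 = 99.
P2: S = E(K, 18) = 54; 224 ⊕ 54 = 214.
P3: S = E(K, 54) = 90; 212 ⊕ 90 = 142.
P4: S = E(K, 90) = 126; 204 ⊕ 126 = 178.
P5: S = E(K, 126) = 162; 13 ⊕ 162 = 175.
Blocks that differ from the original plaintext: P2.

P1 = 99, P2 = 214, P3 = 142, P4 = 178, P5 = 175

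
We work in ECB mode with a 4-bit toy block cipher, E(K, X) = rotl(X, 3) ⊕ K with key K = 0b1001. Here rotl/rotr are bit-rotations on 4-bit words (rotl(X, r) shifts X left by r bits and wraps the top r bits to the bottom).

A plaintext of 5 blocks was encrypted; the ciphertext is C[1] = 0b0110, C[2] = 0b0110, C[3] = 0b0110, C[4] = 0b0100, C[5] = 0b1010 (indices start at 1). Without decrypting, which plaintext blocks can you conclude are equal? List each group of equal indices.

P[1] = P[2] = P[3]

ECB encrypts each block independently with the same key, so equal ciphertext blocks imply equal plaintext blocks.
C[1] = C[2] = C[3] = 0b0110, so P[1] = P[2] = P[3].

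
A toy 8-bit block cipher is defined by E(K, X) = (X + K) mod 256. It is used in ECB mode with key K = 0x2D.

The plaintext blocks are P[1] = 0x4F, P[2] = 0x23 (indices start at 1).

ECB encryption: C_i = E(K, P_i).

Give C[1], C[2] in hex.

C[1] = 0x7C, C[2] = 0x50

C[1]: E(K, 0x4F) = 0x7C.
C[2]: E(K, 0x23) = 0x50.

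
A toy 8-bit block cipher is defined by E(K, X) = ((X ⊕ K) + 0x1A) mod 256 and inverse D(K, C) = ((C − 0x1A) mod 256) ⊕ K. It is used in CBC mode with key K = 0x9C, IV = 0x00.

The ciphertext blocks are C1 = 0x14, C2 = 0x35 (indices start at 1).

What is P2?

P2 = 0x93

CBC decryption: P_i = D(K, C_i) ⊕ C_{i−1}, with C_{0} = IV.
P2: D(K, 0x35) = 0x87; 0x87 ⊕ 0x14 = 0x93.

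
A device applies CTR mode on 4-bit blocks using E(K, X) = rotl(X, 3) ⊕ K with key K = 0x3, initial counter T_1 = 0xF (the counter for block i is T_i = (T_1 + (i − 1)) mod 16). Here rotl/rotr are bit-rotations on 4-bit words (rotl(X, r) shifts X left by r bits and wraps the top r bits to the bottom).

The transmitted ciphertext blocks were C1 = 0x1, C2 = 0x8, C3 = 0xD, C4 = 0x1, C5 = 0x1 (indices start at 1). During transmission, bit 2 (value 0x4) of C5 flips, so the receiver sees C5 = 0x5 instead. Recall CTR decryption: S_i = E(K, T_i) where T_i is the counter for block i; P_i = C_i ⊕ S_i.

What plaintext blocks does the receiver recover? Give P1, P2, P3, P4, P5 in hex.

P1 = 0xD, P2 = 0xB, P3 = 0x6, P4 = 0x3, P5 = 0xF

Only C5 changed, to 0x5. In CTR, a change in C_i flips the same bit in P_i only; the keystream is unaffected. Decrypting the received ciphertext:
P1: T = 0xF, S = E(K, T) = 0xC; 0x1 ⊕ 0xC = 0xD.
P2: T = 0x0, S = E(K, T) = 0x3; 0x8 ⊕ 0x3 = 0xB.
P3: T = 0x1, S = E(K, T) = 0xB; 0xD ⊕ 0xB = 0x6.
P4: T = 0x2, S = E(K, T) = 0x2; 0x1 ⊕ 0x2 = 0x3.
P5: T = 0x3, S = E(K, T) = 0xA; 0x5 ⊕ 0xA = 0xF.
Blocks that differ from the original plaintext: P5.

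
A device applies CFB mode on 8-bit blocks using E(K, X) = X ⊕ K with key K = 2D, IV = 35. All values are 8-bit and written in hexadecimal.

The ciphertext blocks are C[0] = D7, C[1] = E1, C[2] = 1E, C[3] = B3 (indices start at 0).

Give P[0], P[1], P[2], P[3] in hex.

CFB decryption: P_i = C_i ⊕ E(K, C_{i−1}), with C_{−1} = IV.
P[0]: E(K, 35) = 18; D7 ⊕ 18 = CF.
P[1]: E(K, D7) = FA; E1 ⊕ FA = 1B.
P[2]: E(K, E1) = CC; 1E ⊕ CC = D2.
P[3]: E(K, 1E) = 33; B3 ⊕ 33 = 80.

P[0] = CF, P[1] = 1B, P[2] = D2, P[3] = 80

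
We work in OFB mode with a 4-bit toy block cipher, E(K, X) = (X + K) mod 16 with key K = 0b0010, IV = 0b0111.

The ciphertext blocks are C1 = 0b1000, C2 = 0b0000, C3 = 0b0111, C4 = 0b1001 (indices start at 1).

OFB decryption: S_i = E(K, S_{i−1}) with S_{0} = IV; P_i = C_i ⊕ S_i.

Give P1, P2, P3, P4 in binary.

P1: S = E(K, 0b0111) = 0b1001; 0b1000 ⊕ 0b1001 = 0b0001.
P2: S = E(K, 0b1001) = 0b1011; 0b0000 ⊕ 0b1011 = 0b1011.
P3: S = E(K, 0b1011) = 0b1101; 0b0111 ⊕ 0b1101 = 0b1010.
P4: S = E(K, 0b1101) = 0b1111; 0b1001 ⊕ 0b1111 = 0b0110.

P1 = 0b0001, P2 = 0b1011, P3 = 0b1010, P4 = 0b0110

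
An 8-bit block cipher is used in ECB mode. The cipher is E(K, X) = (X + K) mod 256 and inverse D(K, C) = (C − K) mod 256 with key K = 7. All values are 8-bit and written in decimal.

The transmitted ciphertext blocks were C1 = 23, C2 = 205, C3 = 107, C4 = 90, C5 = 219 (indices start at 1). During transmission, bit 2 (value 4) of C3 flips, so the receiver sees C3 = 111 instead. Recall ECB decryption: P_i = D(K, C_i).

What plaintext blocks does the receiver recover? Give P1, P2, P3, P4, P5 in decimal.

P1 = 16, P2 = 198, P3 = 104, P4 = 83, P5 = 212

Only C3 changed, to 111. In ECB, a change in C_i affects only P_i. Decrypting the received ciphertext:
P1: D(K, 23) = 16.
P2: D(K, 205) = 198.
P3: D(K, 111) = 104.
P4: D(K, 90) = 83.
P5: D(K, 219) = 212.
Blocks that differ from the original plaintext: P3.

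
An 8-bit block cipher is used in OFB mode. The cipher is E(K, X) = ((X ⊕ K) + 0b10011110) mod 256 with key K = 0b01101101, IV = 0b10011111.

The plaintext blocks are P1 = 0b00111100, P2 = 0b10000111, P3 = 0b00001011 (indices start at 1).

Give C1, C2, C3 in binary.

C1 = 0b10101100, C2 = 0b00011100, C3 = 0b10011111

OFB encryption: S_i = E(K, S_{i−1}) with S_{0} = IV; C_i = P_i ⊕ S_i.
C1: S = E(K, 0b10011111) = 0b10010000; 0b00111100 ⊕ 0b10010000 = 0b10101100.
C2: S = E(K, 0b10010000) = 0b10011011; 0b10000111 ⊕ 0b10011011 = 0b00011100.
C3: S = E(K, 0b10011011) = 0b10010100; 0b00001011 ⊕ 0b10010100 = 0b10011111.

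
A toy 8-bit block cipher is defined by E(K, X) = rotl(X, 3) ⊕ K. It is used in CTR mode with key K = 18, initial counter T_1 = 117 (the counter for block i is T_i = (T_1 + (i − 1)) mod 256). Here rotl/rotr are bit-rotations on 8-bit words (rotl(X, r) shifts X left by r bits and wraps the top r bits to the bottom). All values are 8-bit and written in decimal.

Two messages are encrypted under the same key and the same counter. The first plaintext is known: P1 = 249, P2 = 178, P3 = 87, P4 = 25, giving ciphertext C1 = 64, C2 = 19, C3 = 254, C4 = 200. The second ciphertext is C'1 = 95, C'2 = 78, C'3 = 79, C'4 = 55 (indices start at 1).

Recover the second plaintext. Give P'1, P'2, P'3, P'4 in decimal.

In CTR with a reused counter, both messages share the same keystream S_i, so C_i ⊕ C'_i = P_i ⊕ P'_i and thus P'_i = P_i ⊕ C_i ⊕ C'_i.
P'1: 249 ⊕ 64 ⊕ 95 = 230.
P'2: 178 ⊕ 19 ⊕ 78 = 239.
P'3: 87 ⊕ 254 ⊕ 79 = 230.
P'4: 25 ⊕ 200 ⊕ 55 = 230.

P'1 = 230, P'2 = 239, P'3 = 230, P'4 = 230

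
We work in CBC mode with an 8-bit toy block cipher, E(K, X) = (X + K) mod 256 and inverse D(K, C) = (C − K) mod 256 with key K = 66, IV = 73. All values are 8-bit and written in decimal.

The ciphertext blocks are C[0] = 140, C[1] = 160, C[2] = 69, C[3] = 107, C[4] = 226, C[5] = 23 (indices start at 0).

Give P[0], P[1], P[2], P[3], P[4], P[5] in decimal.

P[0] = 3, P[1] = 210, P[2] = 163, P[3] = 108, P[4] = 203, P[5] = 55

CBC decryption: P_i = D(K, C_i) ⊕ C_{i−1}, with C_{−1} = IV.
P[0]: D(K, 140) = 74; 74 ⊕ 73 = 3.
P[1]: D(K, 160) = 94; 94 ⊕ 140 = 210.
P[2]: D(K, 69) = 3; 3 ⊕ 160 = 163.
P[3]: D(K, 107) = 41; 41 ⊕ 69 = 108.
P[4]: D(K, 226) = 160; 160 ⊕ 107 = 203.
P[5]: D(K, 23) = 213; 213 ⊕ 226 = 55.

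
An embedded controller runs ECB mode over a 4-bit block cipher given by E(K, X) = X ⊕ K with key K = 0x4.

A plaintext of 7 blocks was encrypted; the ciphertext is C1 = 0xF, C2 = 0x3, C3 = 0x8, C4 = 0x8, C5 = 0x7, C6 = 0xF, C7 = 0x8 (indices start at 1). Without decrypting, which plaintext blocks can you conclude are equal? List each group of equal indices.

P1 = P6; P3 = P4 = P7

ECB encrypts each block independently with the same key, so equal ciphertext blocks imply equal plaintext blocks.
C1 = C6 = 0xF, so P1 = P6.
C3 = C4 = C7 = 0x8, so P3 = P4 = P7.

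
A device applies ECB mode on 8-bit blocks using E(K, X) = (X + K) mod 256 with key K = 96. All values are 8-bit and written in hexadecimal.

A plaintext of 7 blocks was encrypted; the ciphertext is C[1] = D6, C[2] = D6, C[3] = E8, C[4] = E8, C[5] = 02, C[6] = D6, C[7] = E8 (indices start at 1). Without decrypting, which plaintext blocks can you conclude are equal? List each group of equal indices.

ECB encrypts each block independently with the same key, so equal ciphertext blocks imply equal plaintext blocks.
C[1] = C[2] = C[6] = D6, so P[1] = P[2] = P[6].
C[3] = C[4] = C[7] = E8, so P[3] = P[4] = P[7].

P[1] = P[2] = P[6]; P[3] = P[4] = P[7]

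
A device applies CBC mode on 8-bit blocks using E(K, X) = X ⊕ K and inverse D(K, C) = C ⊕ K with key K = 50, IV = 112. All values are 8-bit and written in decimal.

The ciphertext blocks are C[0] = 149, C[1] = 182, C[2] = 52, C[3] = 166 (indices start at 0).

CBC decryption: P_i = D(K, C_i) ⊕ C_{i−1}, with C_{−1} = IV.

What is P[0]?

P[0] = 215

P[0]: D(K, 149) = 167; 167 ⊕ 112 = 215.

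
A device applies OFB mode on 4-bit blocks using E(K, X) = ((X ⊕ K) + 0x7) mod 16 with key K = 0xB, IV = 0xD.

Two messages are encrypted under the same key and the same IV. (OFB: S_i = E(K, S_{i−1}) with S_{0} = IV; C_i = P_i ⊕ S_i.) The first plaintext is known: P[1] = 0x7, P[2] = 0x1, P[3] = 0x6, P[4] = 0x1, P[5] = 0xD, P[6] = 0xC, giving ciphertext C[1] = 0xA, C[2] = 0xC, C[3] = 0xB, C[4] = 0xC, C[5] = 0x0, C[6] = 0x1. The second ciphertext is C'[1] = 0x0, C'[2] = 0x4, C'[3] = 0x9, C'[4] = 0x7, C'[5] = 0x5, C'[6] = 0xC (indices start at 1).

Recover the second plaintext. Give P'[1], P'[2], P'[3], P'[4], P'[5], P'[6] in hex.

P'[1] = 0xD, P'[2] = 0x9, P'[3] = 0x4, P'[4] = 0xA, P'[5] = 0x8, P'[6] = 0x1

In OFB with a reused IV, both messages share the same keystream S_i, so C_i ⊕ C'_i = P_i ⊕ P'_i and thus P'_i = P_i ⊕ C_i ⊕ C'_i.
P'[1]: 0x7 ⊕ 0xA ⊕ 0x0 = 0xD.
P'[2]: 0x1 ⊕ 0xC ⊕ 0x4 = 0x9.
P'[3]: 0x6 ⊕ 0xB ⊕ 0x9 = 0x4.
P'[4]: 0x1 ⊕ 0xC ⊕ 0x7 = 0xA.
P'[5]: 0xD ⊕ 0x0 ⊕ 0x5 = 0x8.
P'[6]: 0xC ⊕ 0x1 ⊕ 0xC = 0x1.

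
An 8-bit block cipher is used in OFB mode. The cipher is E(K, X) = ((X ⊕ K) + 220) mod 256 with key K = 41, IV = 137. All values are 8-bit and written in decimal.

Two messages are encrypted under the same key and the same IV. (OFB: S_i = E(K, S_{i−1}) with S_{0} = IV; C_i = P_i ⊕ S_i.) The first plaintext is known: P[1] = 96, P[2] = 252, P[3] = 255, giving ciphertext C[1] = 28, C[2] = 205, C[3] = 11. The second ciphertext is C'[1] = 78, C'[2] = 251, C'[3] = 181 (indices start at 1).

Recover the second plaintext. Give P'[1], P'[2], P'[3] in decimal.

P'[1] = 50, P'[2] = 202, P'[3] = 65

In OFB with a reused IV, both messages share the same keystream S_i, so C_i ⊕ C'_i = P_i ⊕ P'_i and thus P'_i = P_i ⊕ C_i ⊕ C'_i.
P'[1]: 96 ⊕ 28 ⊕ 78 = 50.
P'[2]: 252 ⊕ 205 ⊕ 251 = 202.
P'[3]: 255 ⊕ 11 ⊕ 181 = 65.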